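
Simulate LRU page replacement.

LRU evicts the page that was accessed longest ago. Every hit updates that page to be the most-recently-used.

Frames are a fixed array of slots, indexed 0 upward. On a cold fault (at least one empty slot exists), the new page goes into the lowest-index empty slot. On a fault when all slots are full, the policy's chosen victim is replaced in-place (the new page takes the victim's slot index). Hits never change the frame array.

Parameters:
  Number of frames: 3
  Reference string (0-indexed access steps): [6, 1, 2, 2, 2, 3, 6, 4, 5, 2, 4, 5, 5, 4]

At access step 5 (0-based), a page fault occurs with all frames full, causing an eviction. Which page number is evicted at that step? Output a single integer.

Step 0: ref 6 -> FAULT, frames=[6,-,-]
Step 1: ref 1 -> FAULT, frames=[6,1,-]
Step 2: ref 2 -> FAULT, frames=[6,1,2]
Step 3: ref 2 -> HIT, frames=[6,1,2]
Step 4: ref 2 -> HIT, frames=[6,1,2]
Step 5: ref 3 -> FAULT, evict 6, frames=[3,1,2]
At step 5: evicted page 6

Answer: 6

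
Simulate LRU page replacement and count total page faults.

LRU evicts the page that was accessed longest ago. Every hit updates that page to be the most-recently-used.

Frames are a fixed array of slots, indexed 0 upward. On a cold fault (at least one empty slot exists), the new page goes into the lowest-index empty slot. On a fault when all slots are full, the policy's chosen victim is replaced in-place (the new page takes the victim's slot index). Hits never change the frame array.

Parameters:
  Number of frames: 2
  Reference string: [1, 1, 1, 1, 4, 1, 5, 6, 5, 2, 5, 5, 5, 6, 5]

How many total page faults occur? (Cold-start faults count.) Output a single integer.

Step 0: ref 1 → FAULT, frames=[1,-]
Step 1: ref 1 → HIT, frames=[1,-]
Step 2: ref 1 → HIT, frames=[1,-]
Step 3: ref 1 → HIT, frames=[1,-]
Step 4: ref 4 → FAULT, frames=[1,4]
Step 5: ref 1 → HIT, frames=[1,4]
Step 6: ref 5 → FAULT (evict 4), frames=[1,5]
Step 7: ref 6 → FAULT (evict 1), frames=[6,5]
Step 8: ref 5 → HIT, frames=[6,5]
Step 9: ref 2 → FAULT (evict 6), frames=[2,5]
Step 10: ref 5 → HIT, frames=[2,5]
Step 11: ref 5 → HIT, frames=[2,5]
Step 12: ref 5 → HIT, frames=[2,5]
Step 13: ref 6 → FAULT (evict 2), frames=[6,5]
Step 14: ref 5 → HIT, frames=[6,5]
Total faults: 6

Answer: 6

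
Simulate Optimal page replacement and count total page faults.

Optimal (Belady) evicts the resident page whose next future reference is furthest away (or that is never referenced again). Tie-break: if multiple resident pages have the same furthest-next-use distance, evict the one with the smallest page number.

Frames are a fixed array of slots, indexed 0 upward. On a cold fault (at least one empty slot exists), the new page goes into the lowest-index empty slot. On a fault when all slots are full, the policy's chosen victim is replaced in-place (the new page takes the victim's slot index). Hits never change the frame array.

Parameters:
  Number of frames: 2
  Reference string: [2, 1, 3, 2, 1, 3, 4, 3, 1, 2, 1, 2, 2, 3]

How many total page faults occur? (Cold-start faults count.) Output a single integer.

Answer: 8

Derivation:
Step 0: ref 2 → FAULT, frames=[2,-]
Step 1: ref 1 → FAULT, frames=[2,1]
Step 2: ref 3 → FAULT (evict 1), frames=[2,3]
Step 3: ref 2 → HIT, frames=[2,3]
Step 4: ref 1 → FAULT (evict 2), frames=[1,3]
Step 5: ref 3 → HIT, frames=[1,3]
Step 6: ref 4 → FAULT (evict 1), frames=[4,3]
Step 7: ref 3 → HIT, frames=[4,3]
Step 8: ref 1 → FAULT (evict 4), frames=[1,3]
Step 9: ref 2 → FAULT (evict 3), frames=[1,2]
Step 10: ref 1 → HIT, frames=[1,2]
Step 11: ref 2 → HIT, frames=[1,2]
Step 12: ref 2 → HIT, frames=[1,2]
Step 13: ref 3 → FAULT (evict 1), frames=[3,2]
Total faults: 8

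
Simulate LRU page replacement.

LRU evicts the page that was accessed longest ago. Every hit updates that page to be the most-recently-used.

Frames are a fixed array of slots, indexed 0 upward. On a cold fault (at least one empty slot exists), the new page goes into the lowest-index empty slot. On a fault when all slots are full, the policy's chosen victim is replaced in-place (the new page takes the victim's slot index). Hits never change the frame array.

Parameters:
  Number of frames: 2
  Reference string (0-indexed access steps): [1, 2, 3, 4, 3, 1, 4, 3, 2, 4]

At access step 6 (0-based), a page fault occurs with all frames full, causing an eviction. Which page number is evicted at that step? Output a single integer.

Answer: 3

Derivation:
Step 0: ref 1 -> FAULT, frames=[1,-]
Step 1: ref 2 -> FAULT, frames=[1,2]
Step 2: ref 3 -> FAULT, evict 1, frames=[3,2]
Step 3: ref 4 -> FAULT, evict 2, frames=[3,4]
Step 4: ref 3 -> HIT, frames=[3,4]
Step 5: ref 1 -> FAULT, evict 4, frames=[3,1]
Step 6: ref 4 -> FAULT, evict 3, frames=[4,1]
At step 6: evicted page 3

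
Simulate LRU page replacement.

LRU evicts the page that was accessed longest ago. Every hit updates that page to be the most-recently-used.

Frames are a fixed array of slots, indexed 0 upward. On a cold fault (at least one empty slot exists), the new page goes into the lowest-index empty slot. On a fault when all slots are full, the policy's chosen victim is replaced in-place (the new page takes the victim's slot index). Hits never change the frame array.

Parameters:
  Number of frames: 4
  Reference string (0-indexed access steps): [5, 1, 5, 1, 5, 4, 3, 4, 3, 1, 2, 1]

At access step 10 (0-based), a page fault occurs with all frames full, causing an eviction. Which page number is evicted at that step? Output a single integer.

Step 0: ref 5 -> FAULT, frames=[5,-,-,-]
Step 1: ref 1 -> FAULT, frames=[5,1,-,-]
Step 2: ref 5 -> HIT, frames=[5,1,-,-]
Step 3: ref 1 -> HIT, frames=[5,1,-,-]
Step 4: ref 5 -> HIT, frames=[5,1,-,-]
Step 5: ref 4 -> FAULT, frames=[5,1,4,-]
Step 6: ref 3 -> FAULT, frames=[5,1,4,3]
Step 7: ref 4 -> HIT, frames=[5,1,4,3]
Step 8: ref 3 -> HIT, frames=[5,1,4,3]
Step 9: ref 1 -> HIT, frames=[5,1,4,3]
Step 10: ref 2 -> FAULT, evict 5, frames=[2,1,4,3]
At step 10: evicted page 5

Answer: 5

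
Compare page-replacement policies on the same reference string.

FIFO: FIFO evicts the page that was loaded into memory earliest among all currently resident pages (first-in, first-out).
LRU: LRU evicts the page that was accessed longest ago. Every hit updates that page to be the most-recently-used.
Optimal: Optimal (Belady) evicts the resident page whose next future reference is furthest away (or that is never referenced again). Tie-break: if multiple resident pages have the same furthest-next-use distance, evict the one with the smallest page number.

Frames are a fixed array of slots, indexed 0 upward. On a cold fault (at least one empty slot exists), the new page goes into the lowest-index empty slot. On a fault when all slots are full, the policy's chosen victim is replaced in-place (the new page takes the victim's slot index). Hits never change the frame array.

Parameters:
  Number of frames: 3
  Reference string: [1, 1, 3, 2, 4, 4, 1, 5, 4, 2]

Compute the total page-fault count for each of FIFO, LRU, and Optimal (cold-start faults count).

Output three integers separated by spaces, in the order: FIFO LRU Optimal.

--- FIFO ---
  step 0: ref 1 -> FAULT, frames=[1,-,-] (faults so far: 1)
  step 1: ref 1 -> HIT, frames=[1,-,-] (faults so far: 1)
  step 2: ref 3 -> FAULT, frames=[1,3,-] (faults so far: 2)
  step 3: ref 2 -> FAULT, frames=[1,3,2] (faults so far: 3)
  step 4: ref 4 -> FAULT, evict 1, frames=[4,3,2] (faults so far: 4)
  step 5: ref 4 -> HIT, frames=[4,3,2] (faults so far: 4)
  step 6: ref 1 -> FAULT, evict 3, frames=[4,1,2] (faults so far: 5)
  step 7: ref 5 -> FAULT, evict 2, frames=[4,1,5] (faults so far: 6)
  step 8: ref 4 -> HIT, frames=[4,1,5] (faults so far: 6)
  step 9: ref 2 -> FAULT, evict 4, frames=[2,1,5] (faults so far: 7)
  FIFO total faults: 7
--- LRU ---
  step 0: ref 1 -> FAULT, frames=[1,-,-] (faults so far: 1)
  step 1: ref 1 -> HIT, frames=[1,-,-] (faults so far: 1)
  step 2: ref 3 -> FAULT, frames=[1,3,-] (faults so far: 2)
  step 3: ref 2 -> FAULT, frames=[1,3,2] (faults so far: 3)
  step 4: ref 4 -> FAULT, evict 1, frames=[4,3,2] (faults so far: 4)
  step 5: ref 4 -> HIT, frames=[4,3,2] (faults so far: 4)
  step 6: ref 1 -> FAULT, evict 3, frames=[4,1,2] (faults so far: 5)
  step 7: ref 5 -> FAULT, evict 2, frames=[4,1,5] (faults so far: 6)
  step 8: ref 4 -> HIT, frames=[4,1,5] (faults so far: 6)
  step 9: ref 2 -> FAULT, evict 1, frames=[4,2,5] (faults so far: 7)
  LRU total faults: 7
--- Optimal ---
  step 0: ref 1 -> FAULT, frames=[1,-,-] (faults so far: 1)
  step 1: ref 1 -> HIT, frames=[1,-,-] (faults so far: 1)
  step 2: ref 3 -> FAULT, frames=[1,3,-] (faults so far: 2)
  step 3: ref 2 -> FAULT, frames=[1,3,2] (faults so far: 3)
  step 4: ref 4 -> FAULT, evict 3, frames=[1,4,2] (faults so far: 4)
  step 5: ref 4 -> HIT, frames=[1,4,2] (faults so far: 4)
  step 6: ref 1 -> HIT, frames=[1,4,2] (faults so far: 4)
  step 7: ref 5 -> FAULT, evict 1, frames=[5,4,2] (faults so far: 5)
  step 8: ref 4 -> HIT, frames=[5,4,2] (faults so far: 5)
  step 9: ref 2 -> HIT, frames=[5,4,2] (faults so far: 5)
  Optimal total faults: 5

Answer: 7 7 5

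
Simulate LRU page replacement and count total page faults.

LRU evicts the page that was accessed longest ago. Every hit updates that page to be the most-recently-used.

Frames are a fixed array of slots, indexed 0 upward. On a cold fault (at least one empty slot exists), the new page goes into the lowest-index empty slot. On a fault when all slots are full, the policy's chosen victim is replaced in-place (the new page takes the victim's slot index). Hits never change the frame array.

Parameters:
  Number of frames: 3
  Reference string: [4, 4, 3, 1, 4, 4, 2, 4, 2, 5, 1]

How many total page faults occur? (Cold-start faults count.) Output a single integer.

Answer: 6

Derivation:
Step 0: ref 4 → FAULT, frames=[4,-,-]
Step 1: ref 4 → HIT, frames=[4,-,-]
Step 2: ref 3 → FAULT, frames=[4,3,-]
Step 3: ref 1 → FAULT, frames=[4,3,1]
Step 4: ref 4 → HIT, frames=[4,3,1]
Step 5: ref 4 → HIT, frames=[4,3,1]
Step 6: ref 2 → FAULT (evict 3), frames=[4,2,1]
Step 7: ref 4 → HIT, frames=[4,2,1]
Step 8: ref 2 → HIT, frames=[4,2,1]
Step 9: ref 5 → FAULT (evict 1), frames=[4,2,5]
Step 10: ref 1 → FAULT (evict 4), frames=[1,2,5]
Total faults: 6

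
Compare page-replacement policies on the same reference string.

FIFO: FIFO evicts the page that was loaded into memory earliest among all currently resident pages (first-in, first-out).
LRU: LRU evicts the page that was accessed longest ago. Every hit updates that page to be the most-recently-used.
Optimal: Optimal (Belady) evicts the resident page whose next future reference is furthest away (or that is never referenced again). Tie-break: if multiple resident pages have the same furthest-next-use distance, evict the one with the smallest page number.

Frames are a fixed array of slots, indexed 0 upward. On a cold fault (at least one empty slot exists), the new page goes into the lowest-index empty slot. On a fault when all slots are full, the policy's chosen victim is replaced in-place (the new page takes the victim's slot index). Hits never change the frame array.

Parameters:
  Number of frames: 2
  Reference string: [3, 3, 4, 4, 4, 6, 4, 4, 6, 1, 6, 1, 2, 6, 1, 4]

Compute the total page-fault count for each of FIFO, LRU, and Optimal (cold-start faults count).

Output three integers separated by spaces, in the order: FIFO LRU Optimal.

--- FIFO ---
  step 0: ref 3 -> FAULT, frames=[3,-] (faults so far: 1)
  step 1: ref 3 -> HIT, frames=[3,-] (faults so far: 1)
  step 2: ref 4 -> FAULT, frames=[3,4] (faults so far: 2)
  step 3: ref 4 -> HIT, frames=[3,4] (faults so far: 2)
  step 4: ref 4 -> HIT, frames=[3,4] (faults so far: 2)
  step 5: ref 6 -> FAULT, evict 3, frames=[6,4] (faults so far: 3)
  step 6: ref 4 -> HIT, frames=[6,4] (faults so far: 3)
  step 7: ref 4 -> HIT, frames=[6,4] (faults so far: 3)
  step 8: ref 6 -> HIT, frames=[6,4] (faults so far: 3)
  step 9: ref 1 -> FAULT, evict 4, frames=[6,1] (faults so far: 4)
  step 10: ref 6 -> HIT, frames=[6,1] (faults so far: 4)
  step 11: ref 1 -> HIT, frames=[6,1] (faults so far: 4)
  step 12: ref 2 -> FAULT, evict 6, frames=[2,1] (faults so far: 5)
  step 13: ref 6 -> FAULT, evict 1, frames=[2,6] (faults so far: 6)
  step 14: ref 1 -> FAULT, evict 2, frames=[1,6] (faults so far: 7)
  step 15: ref 4 -> FAULT, evict 6, frames=[1,4] (faults so far: 8)
  FIFO total faults: 8
--- LRU ---
  step 0: ref 3 -> FAULT, frames=[3,-] (faults so far: 1)
  step 1: ref 3 -> HIT, frames=[3,-] (faults so far: 1)
  step 2: ref 4 -> FAULT, frames=[3,4] (faults so far: 2)
  step 3: ref 4 -> HIT, frames=[3,4] (faults so far: 2)
  step 4: ref 4 -> HIT, frames=[3,4] (faults so far: 2)
  step 5: ref 6 -> FAULT, evict 3, frames=[6,4] (faults so far: 3)
  step 6: ref 4 -> HIT, frames=[6,4] (faults so far: 3)
  step 7: ref 4 -> HIT, frames=[6,4] (faults so far: 3)
  step 8: ref 6 -> HIT, frames=[6,4] (faults so far: 3)
  step 9: ref 1 -> FAULT, evict 4, frames=[6,1] (faults so far: 4)
  step 10: ref 6 -> HIT, frames=[6,1] (faults so far: 4)
  step 11: ref 1 -> HIT, frames=[6,1] (faults so far: 4)
  step 12: ref 2 -> FAULT, evict 6, frames=[2,1] (faults so far: 5)
  step 13: ref 6 -> FAULT, evict 1, frames=[2,6] (faults so far: 6)
  step 14: ref 1 -> FAULT, evict 2, frames=[1,6] (faults so far: 7)
  step 15: ref 4 -> FAULT, evict 6, frames=[1,4] (faults so far: 8)
  LRU total faults: 8
--- Optimal ---
  step 0: ref 3 -> FAULT, frames=[3,-] (faults so far: 1)
  step 1: ref 3 -> HIT, frames=[3,-] (faults so far: 1)
  step 2: ref 4 -> FAULT, frames=[3,4] (faults so far: 2)
  step 3: ref 4 -> HIT, frames=[3,4] (faults so far: 2)
  step 4: ref 4 -> HIT, frames=[3,4] (faults so far: 2)
  step 5: ref 6 -> FAULT, evict 3, frames=[6,4] (faults so far: 3)
  step 6: ref 4 -> HIT, frames=[6,4] (faults so far: 3)
  step 7: ref 4 -> HIT, frames=[6,4] (faults so far: 3)
  step 8: ref 6 -> HIT, frames=[6,4] (faults so far: 3)
  step 9: ref 1 -> FAULT, evict 4, frames=[6,1] (faults so far: 4)
  step 10: ref 6 -> HIT, frames=[6,1] (faults so far: 4)
  step 11: ref 1 -> HIT, frames=[6,1] (faults so far: 4)
  step 12: ref 2 -> FAULT, evict 1, frames=[6,2] (faults so far: 5)
  step 13: ref 6 -> HIT, frames=[6,2] (faults so far: 5)
  step 14: ref 1 -> FAULT, evict 2, frames=[6,1] (faults so far: 6)
  step 15: ref 4 -> FAULT, evict 1, frames=[6,4] (faults so far: 7)
  Optimal total faults: 7

Answer: 8 8 7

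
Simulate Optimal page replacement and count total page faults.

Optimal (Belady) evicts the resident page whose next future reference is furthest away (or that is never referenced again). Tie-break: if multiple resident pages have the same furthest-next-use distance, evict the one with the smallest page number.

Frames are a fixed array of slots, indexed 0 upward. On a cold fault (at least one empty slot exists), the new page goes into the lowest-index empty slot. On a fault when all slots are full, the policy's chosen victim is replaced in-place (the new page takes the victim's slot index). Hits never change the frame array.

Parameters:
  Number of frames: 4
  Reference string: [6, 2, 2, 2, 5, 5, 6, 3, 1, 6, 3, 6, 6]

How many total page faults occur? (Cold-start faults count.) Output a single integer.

Answer: 5

Derivation:
Step 0: ref 6 → FAULT, frames=[6,-,-,-]
Step 1: ref 2 → FAULT, frames=[6,2,-,-]
Step 2: ref 2 → HIT, frames=[6,2,-,-]
Step 3: ref 2 → HIT, frames=[6,2,-,-]
Step 4: ref 5 → FAULT, frames=[6,2,5,-]
Step 5: ref 5 → HIT, frames=[6,2,5,-]
Step 6: ref 6 → HIT, frames=[6,2,5,-]
Step 7: ref 3 → FAULT, frames=[6,2,5,3]
Step 8: ref 1 → FAULT (evict 2), frames=[6,1,5,3]
Step 9: ref 6 → HIT, frames=[6,1,5,3]
Step 10: ref 3 → HIT, frames=[6,1,5,3]
Step 11: ref 6 → HIT, frames=[6,1,5,3]
Step 12: ref 6 → HIT, frames=[6,1,5,3]
Total faults: 5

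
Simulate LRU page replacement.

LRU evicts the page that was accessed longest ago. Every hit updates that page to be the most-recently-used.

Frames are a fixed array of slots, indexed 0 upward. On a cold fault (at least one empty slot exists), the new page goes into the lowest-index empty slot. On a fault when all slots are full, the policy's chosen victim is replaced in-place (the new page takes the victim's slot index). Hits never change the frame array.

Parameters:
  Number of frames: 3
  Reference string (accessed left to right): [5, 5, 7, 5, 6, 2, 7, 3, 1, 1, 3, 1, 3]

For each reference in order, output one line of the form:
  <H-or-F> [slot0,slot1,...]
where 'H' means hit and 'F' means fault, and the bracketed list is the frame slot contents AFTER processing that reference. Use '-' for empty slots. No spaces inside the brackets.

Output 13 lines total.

F [5,-,-]
H [5,-,-]
F [5,7,-]
H [5,7,-]
F [5,7,6]
F [5,2,6]
F [7,2,6]
F [7,2,3]
F [7,1,3]
H [7,1,3]
H [7,1,3]
H [7,1,3]
H [7,1,3]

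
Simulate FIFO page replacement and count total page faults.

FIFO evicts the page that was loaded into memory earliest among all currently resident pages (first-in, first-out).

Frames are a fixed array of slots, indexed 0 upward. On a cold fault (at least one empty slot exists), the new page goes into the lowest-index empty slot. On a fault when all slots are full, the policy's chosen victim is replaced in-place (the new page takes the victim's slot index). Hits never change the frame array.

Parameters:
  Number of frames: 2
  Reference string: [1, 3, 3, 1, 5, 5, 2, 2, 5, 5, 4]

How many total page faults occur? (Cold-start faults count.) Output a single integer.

Step 0: ref 1 → FAULT, frames=[1,-]
Step 1: ref 3 → FAULT, frames=[1,3]
Step 2: ref 3 → HIT, frames=[1,3]
Step 3: ref 1 → HIT, frames=[1,3]
Step 4: ref 5 → FAULT (evict 1), frames=[5,3]
Step 5: ref 5 → HIT, frames=[5,3]
Step 6: ref 2 → FAULT (evict 3), frames=[5,2]
Step 7: ref 2 → HIT, frames=[5,2]
Step 8: ref 5 → HIT, frames=[5,2]
Step 9: ref 5 → HIT, frames=[5,2]
Step 10: ref 4 → FAULT (evict 5), frames=[4,2]
Total faults: 5

Answer: 5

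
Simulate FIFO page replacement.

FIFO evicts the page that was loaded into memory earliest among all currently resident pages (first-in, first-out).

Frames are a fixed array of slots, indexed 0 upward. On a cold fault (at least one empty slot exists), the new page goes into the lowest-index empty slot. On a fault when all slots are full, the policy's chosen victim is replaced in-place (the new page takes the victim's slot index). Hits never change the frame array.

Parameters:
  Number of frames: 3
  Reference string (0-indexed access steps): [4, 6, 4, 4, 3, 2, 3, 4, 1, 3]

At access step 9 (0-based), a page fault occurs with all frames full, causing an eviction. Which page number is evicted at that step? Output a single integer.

Answer: 2

Derivation:
Step 0: ref 4 -> FAULT, frames=[4,-,-]
Step 1: ref 6 -> FAULT, frames=[4,6,-]
Step 2: ref 4 -> HIT, frames=[4,6,-]
Step 3: ref 4 -> HIT, frames=[4,6,-]
Step 4: ref 3 -> FAULT, frames=[4,6,3]
Step 5: ref 2 -> FAULT, evict 4, frames=[2,6,3]
Step 6: ref 3 -> HIT, frames=[2,6,3]
Step 7: ref 4 -> FAULT, evict 6, frames=[2,4,3]
Step 8: ref 1 -> FAULT, evict 3, frames=[2,4,1]
Step 9: ref 3 -> FAULT, evict 2, frames=[3,4,1]
At step 9: evicted page 2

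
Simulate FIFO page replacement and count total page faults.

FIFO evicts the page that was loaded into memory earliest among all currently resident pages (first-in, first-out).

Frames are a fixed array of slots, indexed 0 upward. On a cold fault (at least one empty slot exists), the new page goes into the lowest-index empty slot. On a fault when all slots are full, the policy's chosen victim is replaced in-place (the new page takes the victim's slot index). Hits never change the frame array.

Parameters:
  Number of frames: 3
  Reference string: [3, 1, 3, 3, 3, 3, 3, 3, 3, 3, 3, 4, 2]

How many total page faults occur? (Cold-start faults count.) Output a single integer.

Answer: 4

Derivation:
Step 0: ref 3 → FAULT, frames=[3,-,-]
Step 1: ref 1 → FAULT, frames=[3,1,-]
Step 2: ref 3 → HIT, frames=[3,1,-]
Step 3: ref 3 → HIT, frames=[3,1,-]
Step 4: ref 3 → HIT, frames=[3,1,-]
Step 5: ref 3 → HIT, frames=[3,1,-]
Step 6: ref 3 → HIT, frames=[3,1,-]
Step 7: ref 3 → HIT, frames=[3,1,-]
Step 8: ref 3 → HIT, frames=[3,1,-]
Step 9: ref 3 → HIT, frames=[3,1,-]
Step 10: ref 3 → HIT, frames=[3,1,-]
Step 11: ref 4 → FAULT, frames=[3,1,4]
Step 12: ref 2 → FAULT (evict 3), frames=[2,1,4]
Total faults: 4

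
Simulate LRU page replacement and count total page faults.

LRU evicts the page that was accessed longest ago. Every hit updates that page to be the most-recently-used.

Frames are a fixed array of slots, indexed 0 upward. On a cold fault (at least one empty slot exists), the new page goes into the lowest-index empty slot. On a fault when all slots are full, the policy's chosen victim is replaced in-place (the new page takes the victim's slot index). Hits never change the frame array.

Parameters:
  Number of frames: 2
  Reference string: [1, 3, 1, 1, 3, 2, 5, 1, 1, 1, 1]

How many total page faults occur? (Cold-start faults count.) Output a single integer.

Answer: 5

Derivation:
Step 0: ref 1 → FAULT, frames=[1,-]
Step 1: ref 3 → FAULT, frames=[1,3]
Step 2: ref 1 → HIT, frames=[1,3]
Step 3: ref 1 → HIT, frames=[1,3]
Step 4: ref 3 → HIT, frames=[1,3]
Step 5: ref 2 → FAULT (evict 1), frames=[2,3]
Step 6: ref 5 → FAULT (evict 3), frames=[2,5]
Step 7: ref 1 → FAULT (evict 2), frames=[1,5]
Step 8: ref 1 → HIT, frames=[1,5]
Step 9: ref 1 → HIT, frames=[1,5]
Step 10: ref 1 → HIT, frames=[1,5]
Total faults: 5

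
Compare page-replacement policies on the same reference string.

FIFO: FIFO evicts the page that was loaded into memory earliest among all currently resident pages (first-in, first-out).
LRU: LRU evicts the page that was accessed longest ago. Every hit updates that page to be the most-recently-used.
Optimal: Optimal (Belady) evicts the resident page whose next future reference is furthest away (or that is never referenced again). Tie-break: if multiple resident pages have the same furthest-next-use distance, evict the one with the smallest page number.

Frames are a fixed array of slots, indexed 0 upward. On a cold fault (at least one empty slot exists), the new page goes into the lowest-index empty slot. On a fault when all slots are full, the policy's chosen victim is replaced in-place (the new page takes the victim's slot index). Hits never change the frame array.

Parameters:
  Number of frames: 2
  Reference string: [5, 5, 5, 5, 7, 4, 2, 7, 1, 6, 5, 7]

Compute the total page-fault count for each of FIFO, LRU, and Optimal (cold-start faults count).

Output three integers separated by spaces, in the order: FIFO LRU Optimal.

Answer: 9 9 7

Derivation:
--- FIFO ---
  step 0: ref 5 -> FAULT, frames=[5,-] (faults so far: 1)
  step 1: ref 5 -> HIT, frames=[5,-] (faults so far: 1)
  step 2: ref 5 -> HIT, frames=[5,-] (faults so far: 1)
  step 3: ref 5 -> HIT, frames=[5,-] (faults so far: 1)
  step 4: ref 7 -> FAULT, frames=[5,7] (faults so far: 2)
  step 5: ref 4 -> FAULT, evict 5, frames=[4,7] (faults so far: 3)
  step 6: ref 2 -> FAULT, evict 7, frames=[4,2] (faults so far: 4)
  step 7: ref 7 -> FAULT, evict 4, frames=[7,2] (faults so far: 5)
  step 8: ref 1 -> FAULT, evict 2, frames=[7,1] (faults so far: 6)
  step 9: ref 6 -> FAULT, evict 7, frames=[6,1] (faults so far: 7)
  step 10: ref 5 -> FAULT, evict 1, frames=[6,5] (faults so far: 8)
  step 11: ref 7 -> FAULT, evict 6, frames=[7,5] (faults so far: 9)
  FIFO total faults: 9
--- LRU ---
  step 0: ref 5 -> FAULT, frames=[5,-] (faults so far: 1)
  step 1: ref 5 -> HIT, frames=[5,-] (faults so far: 1)
  step 2: ref 5 -> HIT, frames=[5,-] (faults so far: 1)
  step 3: ref 5 -> HIT, frames=[5,-] (faults so far: 1)
  step 4: ref 7 -> FAULT, frames=[5,7] (faults so far: 2)
  step 5: ref 4 -> FAULT, evict 5, frames=[4,7] (faults so far: 3)
  step 6: ref 2 -> FAULT, evict 7, frames=[4,2] (faults so far: 4)
  step 7: ref 7 -> FAULT, evict 4, frames=[7,2] (faults so far: 5)
  step 8: ref 1 -> FAULT, evict 2, frames=[7,1] (faults so far: 6)
  step 9: ref 6 -> FAULT, evict 7, frames=[6,1] (faults so far: 7)
  step 10: ref 5 -> FAULT, evict 1, frames=[6,5] (faults so far: 8)
  step 11: ref 7 -> FAULT, evict 6, frames=[7,5] (faults so far: 9)
  LRU total faults: 9
--- Optimal ---
  step 0: ref 5 -> FAULT, frames=[5,-] (faults so far: 1)
  step 1: ref 5 -> HIT, frames=[5,-] (faults so far: 1)
  step 2: ref 5 -> HIT, frames=[5,-] (faults so far: 1)
  step 3: ref 5 -> HIT, frames=[5,-] (faults so far: 1)
  step 4: ref 7 -> FAULT, frames=[5,7] (faults so far: 2)
  step 5: ref 4 -> FAULT, evict 5, frames=[4,7] (faults so far: 3)
  step 6: ref 2 -> FAULT, evict 4, frames=[2,7] (faults so far: 4)
  step 7: ref 7 -> HIT, frames=[2,7] (faults so far: 4)
  step 8: ref 1 -> FAULT, evict 2, frames=[1,7] (faults so far: 5)
  step 9: ref 6 -> FAULT, evict 1, frames=[6,7] (faults so far: 6)
  step 10: ref 5 -> FAULT, evict 6, frames=[5,7] (faults so far: 7)
  step 11: ref 7 -> HIT, frames=[5,7] (faults so far: 7)
  Optimal total faults: 7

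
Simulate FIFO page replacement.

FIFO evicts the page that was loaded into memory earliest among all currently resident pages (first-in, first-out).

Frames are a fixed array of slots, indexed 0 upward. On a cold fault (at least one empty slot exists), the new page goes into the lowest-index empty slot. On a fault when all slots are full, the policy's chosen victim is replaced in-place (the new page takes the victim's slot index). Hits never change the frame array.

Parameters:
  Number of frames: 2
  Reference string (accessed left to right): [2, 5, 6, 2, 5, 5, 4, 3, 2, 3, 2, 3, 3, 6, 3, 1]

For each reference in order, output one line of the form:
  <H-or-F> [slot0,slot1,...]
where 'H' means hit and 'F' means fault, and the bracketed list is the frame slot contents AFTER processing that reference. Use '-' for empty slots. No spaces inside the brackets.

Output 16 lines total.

F [2,-]
F [2,5]
F [6,5]
F [6,2]
F [5,2]
H [5,2]
F [5,4]
F [3,4]
F [3,2]
H [3,2]
H [3,2]
H [3,2]
H [3,2]
F [6,2]
F [6,3]
F [1,3]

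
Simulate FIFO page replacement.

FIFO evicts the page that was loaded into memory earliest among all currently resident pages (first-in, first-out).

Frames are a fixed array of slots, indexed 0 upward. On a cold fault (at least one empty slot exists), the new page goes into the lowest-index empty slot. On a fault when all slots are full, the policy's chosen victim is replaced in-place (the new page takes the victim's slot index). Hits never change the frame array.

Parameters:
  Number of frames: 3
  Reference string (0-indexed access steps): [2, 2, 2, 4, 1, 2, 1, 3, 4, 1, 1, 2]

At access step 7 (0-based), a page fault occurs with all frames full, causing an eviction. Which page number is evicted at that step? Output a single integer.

Step 0: ref 2 -> FAULT, frames=[2,-,-]
Step 1: ref 2 -> HIT, frames=[2,-,-]
Step 2: ref 2 -> HIT, frames=[2,-,-]
Step 3: ref 4 -> FAULT, frames=[2,4,-]
Step 4: ref 1 -> FAULT, frames=[2,4,1]
Step 5: ref 2 -> HIT, frames=[2,4,1]
Step 6: ref 1 -> HIT, frames=[2,4,1]
Step 7: ref 3 -> FAULT, evict 2, frames=[3,4,1]
At step 7: evicted page 2

Answer: 2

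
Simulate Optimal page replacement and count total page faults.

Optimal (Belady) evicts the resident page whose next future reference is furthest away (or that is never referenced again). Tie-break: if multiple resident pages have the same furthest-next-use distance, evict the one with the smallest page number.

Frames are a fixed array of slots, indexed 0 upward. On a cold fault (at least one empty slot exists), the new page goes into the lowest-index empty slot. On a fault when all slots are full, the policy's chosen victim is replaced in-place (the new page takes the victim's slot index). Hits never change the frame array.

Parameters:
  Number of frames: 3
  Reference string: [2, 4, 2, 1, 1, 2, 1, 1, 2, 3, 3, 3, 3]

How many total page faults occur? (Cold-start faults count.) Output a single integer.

Answer: 4

Derivation:
Step 0: ref 2 → FAULT, frames=[2,-,-]
Step 1: ref 4 → FAULT, frames=[2,4,-]
Step 2: ref 2 → HIT, frames=[2,4,-]
Step 3: ref 1 → FAULT, frames=[2,4,1]
Step 4: ref 1 → HIT, frames=[2,4,1]
Step 5: ref 2 → HIT, frames=[2,4,1]
Step 6: ref 1 → HIT, frames=[2,4,1]
Step 7: ref 1 → HIT, frames=[2,4,1]
Step 8: ref 2 → HIT, frames=[2,4,1]
Step 9: ref 3 → FAULT (evict 1), frames=[2,4,3]
Step 10: ref 3 → HIT, frames=[2,4,3]
Step 11: ref 3 → HIT, frames=[2,4,3]
Step 12: ref 3 → HIT, frames=[2,4,3]
Total faults: 4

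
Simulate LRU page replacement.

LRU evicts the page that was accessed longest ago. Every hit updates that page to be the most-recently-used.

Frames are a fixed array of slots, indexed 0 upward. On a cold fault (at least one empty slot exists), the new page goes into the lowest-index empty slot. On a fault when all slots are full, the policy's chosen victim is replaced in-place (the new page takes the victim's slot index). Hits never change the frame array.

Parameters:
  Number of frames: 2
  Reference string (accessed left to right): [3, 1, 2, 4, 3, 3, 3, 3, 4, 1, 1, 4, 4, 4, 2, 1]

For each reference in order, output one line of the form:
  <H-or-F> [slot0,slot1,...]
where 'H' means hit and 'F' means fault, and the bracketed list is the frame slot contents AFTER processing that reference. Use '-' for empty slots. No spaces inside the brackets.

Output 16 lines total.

F [3,-]
F [3,1]
F [2,1]
F [2,4]
F [3,4]
H [3,4]
H [3,4]
H [3,4]
H [3,4]
F [1,4]
H [1,4]
H [1,4]
H [1,4]
H [1,4]
F [2,4]
F [2,1]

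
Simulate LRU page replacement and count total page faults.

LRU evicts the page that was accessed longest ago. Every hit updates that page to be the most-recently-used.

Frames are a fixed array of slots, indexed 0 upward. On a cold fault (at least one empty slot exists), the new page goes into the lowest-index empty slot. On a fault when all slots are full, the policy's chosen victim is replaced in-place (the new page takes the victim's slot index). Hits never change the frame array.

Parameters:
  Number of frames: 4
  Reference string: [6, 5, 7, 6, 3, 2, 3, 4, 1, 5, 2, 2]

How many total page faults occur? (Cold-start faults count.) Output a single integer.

Answer: 9

Derivation:
Step 0: ref 6 → FAULT, frames=[6,-,-,-]
Step 1: ref 5 → FAULT, frames=[6,5,-,-]
Step 2: ref 7 → FAULT, frames=[6,5,7,-]
Step 3: ref 6 → HIT, frames=[6,5,7,-]
Step 4: ref 3 → FAULT, frames=[6,5,7,3]
Step 5: ref 2 → FAULT (evict 5), frames=[6,2,7,3]
Step 6: ref 3 → HIT, frames=[6,2,7,3]
Step 7: ref 4 → FAULT (evict 7), frames=[6,2,4,3]
Step 8: ref 1 → FAULT (evict 6), frames=[1,2,4,3]
Step 9: ref 5 → FAULT (evict 2), frames=[1,5,4,3]
Step 10: ref 2 → FAULT (evict 3), frames=[1,5,4,2]
Step 11: ref 2 → HIT, frames=[1,5,4,2]
Total faults: 9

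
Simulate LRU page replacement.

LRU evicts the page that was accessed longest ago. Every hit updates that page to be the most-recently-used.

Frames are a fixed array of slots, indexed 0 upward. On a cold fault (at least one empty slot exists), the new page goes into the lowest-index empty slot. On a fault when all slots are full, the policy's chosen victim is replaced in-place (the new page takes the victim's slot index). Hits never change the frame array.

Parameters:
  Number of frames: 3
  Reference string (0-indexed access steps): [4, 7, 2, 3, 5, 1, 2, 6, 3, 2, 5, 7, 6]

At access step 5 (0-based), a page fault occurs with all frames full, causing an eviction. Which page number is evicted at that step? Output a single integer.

Step 0: ref 4 -> FAULT, frames=[4,-,-]
Step 1: ref 7 -> FAULT, frames=[4,7,-]
Step 2: ref 2 -> FAULT, frames=[4,7,2]
Step 3: ref 3 -> FAULT, evict 4, frames=[3,7,2]
Step 4: ref 5 -> FAULT, evict 7, frames=[3,5,2]
Step 5: ref 1 -> FAULT, evict 2, frames=[3,5,1]
At step 5: evicted page 2

Answer: 2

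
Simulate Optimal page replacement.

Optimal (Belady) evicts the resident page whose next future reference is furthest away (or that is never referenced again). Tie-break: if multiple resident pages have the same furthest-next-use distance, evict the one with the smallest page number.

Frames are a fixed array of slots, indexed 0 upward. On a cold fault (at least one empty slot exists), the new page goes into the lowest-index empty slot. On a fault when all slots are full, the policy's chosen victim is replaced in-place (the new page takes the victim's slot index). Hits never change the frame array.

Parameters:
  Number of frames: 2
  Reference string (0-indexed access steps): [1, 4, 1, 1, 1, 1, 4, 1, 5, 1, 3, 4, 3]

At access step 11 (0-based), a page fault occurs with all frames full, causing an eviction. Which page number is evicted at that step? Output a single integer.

Step 0: ref 1 -> FAULT, frames=[1,-]
Step 1: ref 4 -> FAULT, frames=[1,4]
Step 2: ref 1 -> HIT, frames=[1,4]
Step 3: ref 1 -> HIT, frames=[1,4]
Step 4: ref 1 -> HIT, frames=[1,4]
Step 5: ref 1 -> HIT, frames=[1,4]
Step 6: ref 4 -> HIT, frames=[1,4]
Step 7: ref 1 -> HIT, frames=[1,4]
Step 8: ref 5 -> FAULT, evict 4, frames=[1,5]
Step 9: ref 1 -> HIT, frames=[1,5]
Step 10: ref 3 -> FAULT, evict 1, frames=[3,5]
Step 11: ref 4 -> FAULT, evict 5, frames=[3,4]
At step 11: evicted page 5

Answer: 5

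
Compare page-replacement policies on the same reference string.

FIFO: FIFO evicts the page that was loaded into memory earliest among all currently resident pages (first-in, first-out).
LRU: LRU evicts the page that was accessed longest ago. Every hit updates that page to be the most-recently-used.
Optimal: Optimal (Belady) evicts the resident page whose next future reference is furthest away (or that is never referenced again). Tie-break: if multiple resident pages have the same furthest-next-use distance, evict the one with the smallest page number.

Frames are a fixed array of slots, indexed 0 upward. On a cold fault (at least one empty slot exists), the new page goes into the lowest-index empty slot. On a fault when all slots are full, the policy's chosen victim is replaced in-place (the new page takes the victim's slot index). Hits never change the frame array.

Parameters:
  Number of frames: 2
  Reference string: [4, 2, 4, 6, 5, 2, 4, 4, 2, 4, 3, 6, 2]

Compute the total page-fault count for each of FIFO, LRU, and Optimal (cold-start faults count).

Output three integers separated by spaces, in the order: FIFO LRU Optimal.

--- FIFO ---
  step 0: ref 4 -> FAULT, frames=[4,-] (faults so far: 1)
  step 1: ref 2 -> FAULT, frames=[4,2] (faults so far: 2)
  step 2: ref 4 -> HIT, frames=[4,2] (faults so far: 2)
  step 3: ref 6 -> FAULT, evict 4, frames=[6,2] (faults so far: 3)
  step 4: ref 5 -> FAULT, evict 2, frames=[6,5] (faults so far: 4)
  step 5: ref 2 -> FAULT, evict 6, frames=[2,5] (faults so far: 5)
  step 6: ref 4 -> FAULT, evict 5, frames=[2,4] (faults so far: 6)
  step 7: ref 4 -> HIT, frames=[2,4] (faults so far: 6)
  step 8: ref 2 -> HIT, frames=[2,4] (faults so far: 6)
  step 9: ref 4 -> HIT, frames=[2,4] (faults so far: 6)
  step 10: ref 3 -> FAULT, evict 2, frames=[3,4] (faults so far: 7)
  step 11: ref 6 -> FAULT, evict 4, frames=[3,6] (faults so far: 8)
  step 12: ref 2 -> FAULT, evict 3, frames=[2,6] (faults so far: 9)
  FIFO total faults: 9
--- LRU ---
  step 0: ref 4 -> FAULT, frames=[4,-] (faults so far: 1)
  step 1: ref 2 -> FAULT, frames=[4,2] (faults so far: 2)
  step 2: ref 4 -> HIT, frames=[4,2] (faults so far: 2)
  step 3: ref 6 -> FAULT, evict 2, frames=[4,6] (faults so far: 3)
  step 4: ref 5 -> FAULT, evict 4, frames=[5,6] (faults so far: 4)
  step 5: ref 2 -> FAULT, evict 6, frames=[5,2] (faults so far: 5)
  step 6: ref 4 -> FAULT, evict 5, frames=[4,2] (faults so far: 6)
  step 7: ref 4 -> HIT, frames=[4,2] (faults so far: 6)
  step 8: ref 2 -> HIT, frames=[4,2] (faults so far: 6)
  step 9: ref 4 -> HIT, frames=[4,2] (faults so far: 6)
  step 10: ref 3 -> FAULT, evict 2, frames=[4,3] (faults so far: 7)
  step 11: ref 6 -> FAULT, evict 4, frames=[6,3] (faults so far: 8)
  step 12: ref 2 -> FAULT, evict 3, frames=[6,2] (faults so far: 9)
  LRU total faults: 9
--- Optimal ---
  step 0: ref 4 -> FAULT, frames=[4,-] (faults so far: 1)
  step 1: ref 2 -> FAULT, frames=[4,2] (faults so far: 2)
  step 2: ref 4 -> HIT, frames=[4,2] (faults so far: 2)
  step 3: ref 6 -> FAULT, evict 4, frames=[6,2] (faults so far: 3)
  step 4: ref 5 -> FAULT, evict 6, frames=[5,2] (faults so far: 4)
  step 5: ref 2 -> HIT, frames=[5,2] (faults so far: 4)
  step 6: ref 4 -> FAULT, evict 5, frames=[4,2] (faults so far: 5)
  step 7: ref 4 -> HIT, frames=[4,2] (faults so far: 5)
  step 8: ref 2 -> HIT, frames=[4,2] (faults so far: 5)
  step 9: ref 4 -> HIT, frames=[4,2] (faults so far: 5)
  step 10: ref 3 -> FAULT, evict 4, frames=[3,2] (faults so far: 6)
  step 11: ref 6 -> FAULT, evict 3, frames=[6,2] (faults so far: 7)
  step 12: ref 2 -> HIT, frames=[6,2] (faults so far: 7)
  Optimal total faults: 7

Answer: 9 9 7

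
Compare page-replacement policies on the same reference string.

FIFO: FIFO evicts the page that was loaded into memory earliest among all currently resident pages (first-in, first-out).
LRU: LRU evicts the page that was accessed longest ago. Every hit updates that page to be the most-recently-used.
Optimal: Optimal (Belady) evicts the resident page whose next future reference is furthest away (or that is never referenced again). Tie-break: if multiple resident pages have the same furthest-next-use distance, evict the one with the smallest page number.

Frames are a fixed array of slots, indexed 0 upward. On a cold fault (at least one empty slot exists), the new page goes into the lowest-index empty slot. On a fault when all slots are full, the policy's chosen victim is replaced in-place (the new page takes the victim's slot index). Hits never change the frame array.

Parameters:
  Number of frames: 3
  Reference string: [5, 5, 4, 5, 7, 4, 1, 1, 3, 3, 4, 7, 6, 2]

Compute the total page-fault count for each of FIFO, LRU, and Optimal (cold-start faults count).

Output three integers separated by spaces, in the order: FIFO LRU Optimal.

--- FIFO ---
  step 0: ref 5 -> FAULT, frames=[5,-,-] (faults so far: 1)
  step 1: ref 5 -> HIT, frames=[5,-,-] (faults so far: 1)
  step 2: ref 4 -> FAULT, frames=[5,4,-] (faults so far: 2)
  step 3: ref 5 -> HIT, frames=[5,4,-] (faults so far: 2)
  step 4: ref 7 -> FAULT, frames=[5,4,7] (faults so far: 3)
  step 5: ref 4 -> HIT, frames=[5,4,7] (faults so far: 3)
  step 6: ref 1 -> FAULT, evict 5, frames=[1,4,7] (faults so far: 4)
  step 7: ref 1 -> HIT, frames=[1,4,7] (faults so far: 4)
  step 8: ref 3 -> FAULT, evict 4, frames=[1,3,7] (faults so far: 5)
  step 9: ref 3 -> HIT, frames=[1,3,7] (faults so far: 5)
  step 10: ref 4 -> FAULT, evict 7, frames=[1,3,4] (faults so far: 6)
  step 11: ref 7 -> FAULT, evict 1, frames=[7,3,4] (faults so far: 7)
  step 12: ref 6 -> FAULT, evict 3, frames=[7,6,4] (faults so far: 8)
  step 13: ref 2 -> FAULT, evict 4, frames=[7,6,2] (faults so far: 9)
  FIFO total faults: 9
--- LRU ---
  step 0: ref 5 -> FAULT, frames=[5,-,-] (faults so far: 1)
  step 1: ref 5 -> HIT, frames=[5,-,-] (faults so far: 1)
  step 2: ref 4 -> FAULT, frames=[5,4,-] (faults so far: 2)
  step 3: ref 5 -> HIT, frames=[5,4,-] (faults so far: 2)
  step 4: ref 7 -> FAULT, frames=[5,4,7] (faults so far: 3)
  step 5: ref 4 -> HIT, frames=[5,4,7] (faults so far: 3)
  step 6: ref 1 -> FAULT, evict 5, frames=[1,4,7] (faults so far: 4)
  step 7: ref 1 -> HIT, frames=[1,4,7] (faults so far: 4)
  step 8: ref 3 -> FAULT, evict 7, frames=[1,4,3] (faults so far: 5)
  step 9: ref 3 -> HIT, frames=[1,4,3] (faults so far: 5)
  step 10: ref 4 -> HIT, frames=[1,4,3] (faults so far: 5)
  step 11: ref 7 -> FAULT, evict 1, frames=[7,4,3] (faults so far: 6)
  step 12: ref 6 -> FAULT, evict 3, frames=[7,4,6] (faults so far: 7)
  step 13: ref 2 -> FAULT, evict 4, frames=[7,2,6] (faults so far: 8)
  LRU total faults: 8
--- Optimal ---
  step 0: ref 5 -> FAULT, frames=[5,-,-] (faults so far: 1)
  step 1: ref 5 -> HIT, frames=[5,-,-] (faults so far: 1)
  step 2: ref 4 -> FAULT, frames=[5,4,-] (faults so far: 2)
  step 3: ref 5 -> HIT, frames=[5,4,-] (faults so far: 2)
  step 4: ref 7 -> FAULT, frames=[5,4,7] (faults so far: 3)
  step 5: ref 4 -> HIT, frames=[5,4,7] (faults so far: 3)
  step 6: ref 1 -> FAULT, evict 5, frames=[1,4,7] (faults so far: 4)
  step 7: ref 1 -> HIT, frames=[1,4,7] (faults so far: 4)
  step 8: ref 3 -> FAULT, evict 1, frames=[3,4,7] (faults so far: 5)
  step 9: ref 3 -> HIT, frames=[3,4,7] (faults so far: 5)
  step 10: ref 4 -> HIT, frames=[3,4,7] (faults so far: 5)
  step 11: ref 7 -> HIT, frames=[3,4,7] (faults so far: 5)
  step 12: ref 6 -> FAULT, evict 3, frames=[6,4,7] (faults so far: 6)
  step 13: ref 2 -> FAULT, evict 4, frames=[6,2,7] (faults so far: 7)
  Optimal total faults: 7

Answer: 9 8 7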